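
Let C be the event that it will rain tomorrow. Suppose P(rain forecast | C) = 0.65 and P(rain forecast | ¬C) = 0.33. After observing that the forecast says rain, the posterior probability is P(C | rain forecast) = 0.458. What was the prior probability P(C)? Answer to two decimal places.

P(C) = 0.30

In odds form, posterior odds = prior odds × likelihood ratio, so prior odds = posterior odds ÷ LR.
Posterior odds = 0.458/(1−0.458) = 0.8450. LR = 0.65/0.33 = 1.9697.
Prior odds = 0.8450/1.9697 = 0.4290, so P(C) = 0.4290/(1+0.4290) ≈ 0.30.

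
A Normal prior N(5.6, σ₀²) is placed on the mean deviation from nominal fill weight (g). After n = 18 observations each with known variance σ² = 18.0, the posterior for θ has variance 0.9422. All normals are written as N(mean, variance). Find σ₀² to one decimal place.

σ₀² = 16.3

Posterior precision equals prior precision plus data precision: 1/σ_n² = 1/σ₀² + n/σ².
So 1/σ₀² = 1/0.9422 − 18/18.0 = 1.061346 − 1.000000 = 0.061346.
Hence σ₀² = 1/0.061346 ≈ 16.3.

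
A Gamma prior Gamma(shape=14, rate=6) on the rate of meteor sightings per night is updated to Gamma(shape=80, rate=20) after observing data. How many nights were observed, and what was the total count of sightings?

n = 14 nights with total 66 sightings

Gamma–Poisson conjugacy: posterior shape = α + Σxᵢ, posterior rate = β + n.
Matching: Σxᵢ = 80 − 14 = 66 and n = 20 − 6 = 14.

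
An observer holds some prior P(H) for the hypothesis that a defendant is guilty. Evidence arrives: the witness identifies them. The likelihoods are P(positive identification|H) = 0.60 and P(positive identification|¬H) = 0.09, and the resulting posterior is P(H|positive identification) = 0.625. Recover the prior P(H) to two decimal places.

Bayes' rule in odds form gives O(H|E) = O(H)·[P(E|H)/P(E|¬H)], hence O(H) = O(H|E)/LR.
Posterior odds = 0.625/(1−0.625) = 1.6667. LR = 0.60/0.09 = 6.6667.
Prior odds = 1.6667/6.6667 = 0.2500, so P(H) = 0.2500/(1+0.2500) ≈ 0.20.

P(H) = 0.20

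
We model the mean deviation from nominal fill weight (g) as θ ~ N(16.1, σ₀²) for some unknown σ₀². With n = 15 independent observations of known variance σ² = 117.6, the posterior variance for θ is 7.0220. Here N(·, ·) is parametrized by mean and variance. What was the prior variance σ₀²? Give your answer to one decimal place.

For the Normal–Normal model with known σ², precisions add: τ_n = τ₀ + n/σ².
So 1/σ₀² = 1/7.0220 − 15/117.6 = 0.142410 − 0.127551 = 0.014859.
Hence σ₀² = 1/0.014859 ≈ 67.3.

σ₀² = 67.3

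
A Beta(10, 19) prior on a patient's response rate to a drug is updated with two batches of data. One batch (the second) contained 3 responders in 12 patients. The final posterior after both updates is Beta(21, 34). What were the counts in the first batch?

Sequential conjugate updates are equivalent to a single update on the pooled data, so total successes = posterior α − prior α and total failures = posterior β − prior β.
Total across both batches: 21−10=11 responders, 34−19=15 non-responders.
Subtract the second batch: 11−3=8 responders and 15−9=6 non-responders.

8 responders and 6 non-responders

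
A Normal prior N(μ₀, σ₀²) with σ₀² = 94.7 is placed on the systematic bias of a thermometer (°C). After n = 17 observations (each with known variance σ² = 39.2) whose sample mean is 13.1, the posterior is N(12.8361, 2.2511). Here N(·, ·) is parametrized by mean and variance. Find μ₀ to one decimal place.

The posterior mean is a precision-weighted average: μ_n = (τ₀μ₀ + τ_data·x̄)/(τ₀+τ_data), with τ₀=1/σ₀² and τ_data=n/σ².
Here τ₀ = 1/94.7 = 0.010560 and τ_data = 17/39.2 = 0.433673, so τ_n = 0.444233.
Rearranging for μ₀: μ₀ = (μ_n·τ_n − τ_data·x̄)/τ₀ = (12.8361·0.444233 − 0.433673·13.1) / 0.010560 = 0.021103/0.010560 ≈ 2.0.

μ₀ = 2.0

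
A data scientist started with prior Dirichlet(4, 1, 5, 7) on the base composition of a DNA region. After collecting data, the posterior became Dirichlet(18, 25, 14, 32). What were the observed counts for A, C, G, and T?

For a Dirichlet(α) prior with multinomial counts c, the posterior is Dirichlet(α + c) componentwise.
Counts are posterior − prior componentwise: 18−4=14, 25−1=24, 14−5=9, 32−7=25.

counts (14, 24, 9, 25)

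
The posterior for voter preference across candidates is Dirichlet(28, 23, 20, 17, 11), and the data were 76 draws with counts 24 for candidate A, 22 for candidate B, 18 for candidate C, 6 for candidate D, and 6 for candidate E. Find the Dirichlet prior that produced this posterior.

Dirichlet(4, 1, 2, 11, 5)

For a Dirichlet(α) prior with multinomial counts c, the posterior is Dirichlet(α + c) componentwise.
Subtract each count from the matching posterior parameter: 28−24=4, 23−22=1, 20−18=2, 17−6=11, 11−6=5.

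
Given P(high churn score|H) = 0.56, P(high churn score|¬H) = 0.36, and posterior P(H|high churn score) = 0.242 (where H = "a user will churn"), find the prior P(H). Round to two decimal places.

Bayes' rule in odds form gives O(H|E) = O(H)·[P(E|H)/P(E|¬H)], hence O(H) = O(H|E)/LR.
Posterior odds = 0.242/(1−0.242) = 0.3193. LR = 0.56/0.36 = 1.5556.
Prior odds = 0.3193/1.5556 = 0.2053, so P(H) = 0.2053/(1+0.2053) ≈ 0.17.

P(H) = 0.17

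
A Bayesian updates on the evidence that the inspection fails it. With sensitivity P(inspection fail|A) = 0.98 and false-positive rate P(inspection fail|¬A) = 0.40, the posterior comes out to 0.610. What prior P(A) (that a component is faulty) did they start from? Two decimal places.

In odds form, posterior odds = prior odds × likelihood ratio, so prior odds = posterior odds ÷ LR.
Posterior odds = 0.610/(1−0.610) = 1.5641. LR = 0.98/0.40 = 2.4500.
Prior odds = 1.5641/2.4500 = 0.6384, so P(A) = 0.6384/(1+0.6384) ≈ 0.39.

P(A) = 0.39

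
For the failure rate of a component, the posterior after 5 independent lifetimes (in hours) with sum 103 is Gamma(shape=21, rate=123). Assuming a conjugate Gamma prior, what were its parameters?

Gamma(shape=16, rate=20)

For an exponential likelihood with a Gamma(α, β) prior on the rate, n observations with total T give posterior Gamma(α+n, β+T).
So α = 21 − 5 = 16 and β = 123 − 103 = 20.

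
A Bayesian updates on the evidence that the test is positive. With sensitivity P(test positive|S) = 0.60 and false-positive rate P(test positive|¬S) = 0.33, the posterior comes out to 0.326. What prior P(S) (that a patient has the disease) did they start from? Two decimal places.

Bayes' rule in odds form gives O(S|E) = O(S)·[P(E|S)/P(E|¬S)], hence O(S) = O(S|E)/LR.
Posterior odds = 0.326/(1−0.326) = 0.4837. LR = 0.60/0.33 = 1.8182.
Prior odds = 0.4837/1.8182 = 0.2660, so P(S) = 0.2660/(1+0.2660) ≈ 0.21.

P(S) = 0.21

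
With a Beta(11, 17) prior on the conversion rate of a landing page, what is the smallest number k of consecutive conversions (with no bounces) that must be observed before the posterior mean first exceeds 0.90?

k = 143

After k conversions and 0 bounces the posterior is Beta(11+k, 17), with mean (11+k)/(11+17+k).
Set (11+k)/(28+k) > 0.90 and solve: k > (0.90·28 − 11)/(1 − 0.90) = 142.000.
The smallest integer exceeding 142.000 is 143, and checking k=143: (154)/(171) = 0.9006 > 0.90.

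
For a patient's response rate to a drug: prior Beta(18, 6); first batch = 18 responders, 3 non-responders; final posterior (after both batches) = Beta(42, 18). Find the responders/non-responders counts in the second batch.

6 responders and 9 non-responders

Because Beta–binomial updating is additive in the counts, the combined data contributed (α_post−α_prior, β_post−β_prior) successes and failures.
Total across both batches: 42−18=24 responders, 18−6=12 non-responders.
Subtract the first batch: 24−18=6 responders and 12−3=9 non-responders.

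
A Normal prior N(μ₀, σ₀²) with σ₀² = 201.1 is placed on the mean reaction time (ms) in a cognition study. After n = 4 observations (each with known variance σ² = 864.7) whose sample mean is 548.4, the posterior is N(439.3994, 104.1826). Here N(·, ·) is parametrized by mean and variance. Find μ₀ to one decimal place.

With known observation variance, the Normal–Normal posterior has precision τ_n = τ₀ + n/σ² and mean μ_n = (τ₀μ₀ + (n/σ²)x̄)/τ_n.
Here τ₀ = 1/201.1 = 0.004973 and τ_data = 4/864.7 = 0.004626, so τ_n = 0.009599.
Rearranging for μ₀: μ₀ = (μ_n·τ_n − τ_data·x̄)/τ₀ = (439.3994·0.009599 − 0.004626·548.4) / 0.004973 = 1.680896/0.004973 ≈ 338.0.

μ₀ = 338.0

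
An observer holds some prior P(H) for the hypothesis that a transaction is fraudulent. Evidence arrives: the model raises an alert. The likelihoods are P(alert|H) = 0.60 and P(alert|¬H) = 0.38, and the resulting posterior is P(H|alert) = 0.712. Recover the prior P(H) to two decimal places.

P(H) = 0.61

In odds form, posterior odds = prior odds × likelihood ratio, so prior odds = posterior odds ÷ LR.
Posterior odds = 0.712/(1−0.712) = 2.4722. LR = 0.60/0.38 = 1.5789.
Prior odds = 2.4722/1.5789 = 1.5658, so P(H) = 1.5658/(1+1.5658) ≈ 0.61.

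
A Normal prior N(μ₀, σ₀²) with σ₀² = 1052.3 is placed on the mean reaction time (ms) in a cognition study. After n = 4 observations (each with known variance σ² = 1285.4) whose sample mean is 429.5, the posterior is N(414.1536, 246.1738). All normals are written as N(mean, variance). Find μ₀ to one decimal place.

μ₀ = 363.9

The posterior mean is a precision-weighted average: μ_n = (τ₀μ₀ + τ_data·x̄)/(τ₀+τ_data), with τ₀=1/σ₀² and τ_data=n/σ².
Here τ₀ = 1/1052.3 = 0.000950 and τ_data = 4/1285.4 = 0.003112, so τ_n = 0.004062.
Rearranging for μ₀: μ₀ = (μ_n·τ_n − τ_data·x̄)/τ₀ = (414.1536·0.004062 − 0.003112·429.5) / 0.000950 = 0.345688/0.000950 ≈ 363.9.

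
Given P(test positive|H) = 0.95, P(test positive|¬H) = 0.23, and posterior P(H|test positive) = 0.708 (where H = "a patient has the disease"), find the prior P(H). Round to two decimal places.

In odds form, posterior odds = prior odds × likelihood ratio, so prior odds = posterior odds ÷ LR.
Posterior odds = 0.708/(1−0.708) = 2.4247. LR = 0.95/0.23 = 4.1304.
Prior odds = 2.4247/4.1304 = 0.5870, so P(H) = 0.5870/(1+0.5870) ≈ 0.37.

P(H) = 0.37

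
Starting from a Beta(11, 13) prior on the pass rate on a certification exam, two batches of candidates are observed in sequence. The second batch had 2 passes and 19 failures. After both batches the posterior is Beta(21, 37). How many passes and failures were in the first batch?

Sequential conjugate updates are equivalent to a single update on the pooled data, so total successes = posterior α − prior α and total failures = posterior β − prior β.
Total across both batches: 21−11=10 passes, 37−13=24 failures.
Subtract the second batch: 10−2=8 passes and 24−19=5 failures.

8 passes and 5 failures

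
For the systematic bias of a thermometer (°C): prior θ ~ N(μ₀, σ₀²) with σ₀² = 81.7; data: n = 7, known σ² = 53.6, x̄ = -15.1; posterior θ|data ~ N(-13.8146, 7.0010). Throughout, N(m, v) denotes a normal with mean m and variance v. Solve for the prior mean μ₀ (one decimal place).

μ₀ = -0.1

The posterior mean is a precision-weighted average: μ_n = (τ₀μ₀ + τ_data·x̄)/(τ₀+τ_data), with τ₀=1/σ₀² and τ_data=n/σ².
Here τ₀ = 1/81.7 = 0.012240 and τ_data = 7/53.6 = 0.130597, so τ_n = 0.142837.
Rearranging for μ₀: μ₀ = (μ_n·τ_n − τ_data·x̄)/τ₀ = (-13.8146·0.142837 − 0.130597·-15.1) / 0.012240 = -0.001221/0.012240 ≈ -0.1.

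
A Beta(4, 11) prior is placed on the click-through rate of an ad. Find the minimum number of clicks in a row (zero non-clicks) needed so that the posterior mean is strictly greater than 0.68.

After k clicks and 0 non-clicks the posterior is Beta(4+k, 11), with mean (4+k)/(4+11+k).
Set (4+k)/(15+k) > 0.68 and solve: k > (0.68·15 − 4)/(1 − 0.68) = 19.375.
The smallest integer exceeding 19.375 is 20, and checking k=20: (24)/(35) = 0.6857 > 0.68.

k = 20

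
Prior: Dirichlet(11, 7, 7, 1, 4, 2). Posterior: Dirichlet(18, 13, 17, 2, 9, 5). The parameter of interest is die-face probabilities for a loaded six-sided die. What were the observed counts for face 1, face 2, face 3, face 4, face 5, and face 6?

counts (7, 6, 10, 1, 5, 3)

For a Dirichlet(α) prior with multinomial counts c, the posterior is Dirichlet(α + c) componentwise.
Counts are posterior − prior componentwise: 18−11=7, 13−7=6, 17−7=10, 2−1=1, 9−4=5, 5−2=3.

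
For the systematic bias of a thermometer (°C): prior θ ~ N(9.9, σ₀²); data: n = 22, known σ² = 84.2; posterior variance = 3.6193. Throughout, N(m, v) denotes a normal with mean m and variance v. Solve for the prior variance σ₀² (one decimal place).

σ₀² = 66.6

For the Normal–Normal model with known σ², precisions add: τ_n = τ₀ + n/σ².
So 1/σ₀² = 1/3.6193 − 22/84.2 = 0.276297 − 0.261283 = 0.015014.
Hence σ₀² = 1/0.015014 ≈ 66.6.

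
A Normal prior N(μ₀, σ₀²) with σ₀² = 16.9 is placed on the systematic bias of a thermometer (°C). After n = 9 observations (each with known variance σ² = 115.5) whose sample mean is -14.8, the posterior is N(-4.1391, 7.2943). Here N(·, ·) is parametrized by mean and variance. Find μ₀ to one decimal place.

The posterior mean is a precision-weighted average: μ_n = (τ₀μ₀ + τ_data·x̄)/(τ₀+τ_data), with τ₀=1/σ₀² and τ_data=n/σ².
Here τ₀ = 1/16.9 = 0.059172 and τ_data = 9/115.5 = 0.077922, so τ_n = 0.137094.
Rearranging for μ₀: μ₀ = (μ_n·τ_n − τ_data·x̄)/τ₀ = (-4.1391·0.137094 − 0.077922·-14.8) / 0.059172 = 0.585800/0.059172 ≈ 9.9.

μ₀ = 9.9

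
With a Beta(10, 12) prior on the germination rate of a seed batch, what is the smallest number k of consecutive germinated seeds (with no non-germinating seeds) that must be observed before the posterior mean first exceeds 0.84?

k = 54

After k germinated seeds and 0 non-germinating seeds the posterior is Beta(10+k, 12), with mean (10+k)/(10+12+k).
Set (10+k)/(22+k) > 0.84 and solve: k > (0.84·22 − 10)/(1 − 0.84) = 53.000.
The smallest integer exceeding 53.000 is 54.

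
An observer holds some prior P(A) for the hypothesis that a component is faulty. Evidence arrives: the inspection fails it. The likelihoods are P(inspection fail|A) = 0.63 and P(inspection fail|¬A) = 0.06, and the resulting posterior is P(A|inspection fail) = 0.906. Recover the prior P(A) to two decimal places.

In odds form, posterior odds = prior odds × likelihood ratio, so prior odds = posterior odds ÷ LR.
Posterior odds = 0.906/(1−0.906) = 9.6383. LR = 0.63/0.06 = 10.5000.
Prior odds = 9.6383/10.5000 = 0.9179, so P(A) = 0.9179/(1+0.9179) ≈ 0.48.

P(A) = 0.48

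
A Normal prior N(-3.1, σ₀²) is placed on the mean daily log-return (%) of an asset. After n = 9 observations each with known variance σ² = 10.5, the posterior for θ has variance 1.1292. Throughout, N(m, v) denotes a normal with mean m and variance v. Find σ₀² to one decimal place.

σ₀² = 35.2

Posterior precision equals prior precision plus data precision: 1/σ_n² = 1/σ₀² + n/σ².
So 1/σ₀² = 1/1.1292 − 9/10.5 = 0.885583 − 0.857143 = 0.028440.
Hence σ₀² = 1/0.028440 ≈ 35.2.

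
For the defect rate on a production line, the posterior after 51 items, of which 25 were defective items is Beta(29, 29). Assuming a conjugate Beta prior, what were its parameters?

Beta(4, 3)

Beta is conjugate to the binomial likelihood: posterior = Beta(a+s, b+f).
Subtract the data counts: 29−25=4, 29−26=3.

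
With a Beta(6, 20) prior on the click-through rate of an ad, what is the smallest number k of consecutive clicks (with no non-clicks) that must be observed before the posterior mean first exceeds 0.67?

After k clicks and 0 non-clicks the posterior is Beta(6+k, 20), with mean (6+k)/(6+20+k).
Set (6+k)/(26+k) > 0.67 and solve: k > (0.67·26 − 6)/(1 − 0.67) = 34.606.
The smallest integer exceeding 34.606 is 35, and checking k=35: (41)/(61) = 0.6721 > 0.67.

k = 35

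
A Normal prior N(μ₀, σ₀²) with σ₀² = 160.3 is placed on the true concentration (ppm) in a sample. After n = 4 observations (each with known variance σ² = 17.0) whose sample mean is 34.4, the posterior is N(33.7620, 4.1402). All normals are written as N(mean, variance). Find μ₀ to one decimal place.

The posterior mean is a precision-weighted average: μ_n = (τ₀μ₀ + τ_data·x̄)/(τ₀+τ_data), with τ₀=1/σ₀² and τ_data=n/σ².
Here τ₀ = 1/160.3 = 0.006238 and τ_data = 4/17.0 = 0.235294, so τ_n = 0.241532.
Rearranging for μ₀: μ₀ = (μ_n·τ_n − τ_data·x̄)/τ₀ = (33.7620·0.241532 − 0.235294·34.4) / 0.006238 = 0.060490/0.006238 ≈ 9.7.

μ₀ = 9.7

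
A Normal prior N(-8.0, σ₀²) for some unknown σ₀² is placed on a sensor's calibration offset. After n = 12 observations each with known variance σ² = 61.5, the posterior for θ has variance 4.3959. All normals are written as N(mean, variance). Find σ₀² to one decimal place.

σ₀² = 30.9

For the Normal–Normal model with known σ², precisions add: τ_n = τ₀ + n/σ².
So 1/σ₀² = 1/4.3959 − 12/61.5 = 0.227485 − 0.195122 = 0.032363.
Hence σ₀² = 1/0.032363 ≈ 30.9.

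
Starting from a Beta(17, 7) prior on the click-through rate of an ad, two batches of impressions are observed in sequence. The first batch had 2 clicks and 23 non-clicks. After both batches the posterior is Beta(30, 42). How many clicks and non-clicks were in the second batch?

Sequential conjugate updates are equivalent to a single update on the pooled data, so total successes = posterior α − prior α and total failures = posterior β − prior β.
Total across both batches: 30−17=13 clicks, 42−7=35 non-clicks.
Subtract the first batch: 13−2=11 clicks and 35−23=12 non-clicks.

11 clicks and 12 non-clicks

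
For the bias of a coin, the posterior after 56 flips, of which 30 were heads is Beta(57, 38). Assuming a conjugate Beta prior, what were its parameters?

Beta is conjugate to the binomial likelihood: posterior = Beta(a+s, b+f).
Subtract the data counts: 57−30=27, 38−26=12.

Beta(27, 12)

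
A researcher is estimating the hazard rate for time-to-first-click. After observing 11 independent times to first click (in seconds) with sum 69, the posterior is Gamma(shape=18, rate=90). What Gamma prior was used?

Gamma–exponential conjugacy: posterior shape = α + n, posterior rate = β + Σtᵢ.
So α = 18 − 11 = 7 and β = 90 − 69 = 21.

Gamma(shape=7, rate=21)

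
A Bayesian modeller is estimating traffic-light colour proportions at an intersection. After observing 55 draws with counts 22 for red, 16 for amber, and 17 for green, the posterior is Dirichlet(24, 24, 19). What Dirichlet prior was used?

Dirichlet(2, 8, 2)

For a Dirichlet(α) prior with multinomial counts c, the posterior is Dirichlet(α + c) componentwise.
Subtract each count from the matching posterior parameter: 24−22=2, 24−16=8, 19−17=2.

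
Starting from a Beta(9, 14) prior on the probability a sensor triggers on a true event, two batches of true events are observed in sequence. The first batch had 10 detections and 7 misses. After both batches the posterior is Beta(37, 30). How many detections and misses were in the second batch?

Sequential conjugate updates are equivalent to a single update on the pooled data, so total successes = posterior α − prior α and total failures = posterior β − prior β.
Total across both batches: 37−9=28 detections, 30−14=16 misses.
Subtract the first batch: 28−10=18 detections and 16−7=9 misses.

18 detections and 9 misses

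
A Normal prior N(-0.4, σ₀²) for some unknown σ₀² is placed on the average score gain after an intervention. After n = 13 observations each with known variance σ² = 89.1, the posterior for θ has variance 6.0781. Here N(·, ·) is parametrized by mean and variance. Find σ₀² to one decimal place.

For the Normal–Normal model with known σ², precisions add: τ_n = τ₀ + n/σ².
So 1/σ₀² = 1/6.0781 − 13/89.1 = 0.164525 − 0.145903 = 0.018622.
Hence σ₀² = 1/0.018622 ≈ 53.7.

σ₀² = 53.7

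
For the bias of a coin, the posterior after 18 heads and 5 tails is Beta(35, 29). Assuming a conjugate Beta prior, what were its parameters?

A Beta(α, β) prior with s successes and f failures in binomial data gives a Beta(α+s, β+f) posterior.
So α = 35 − 18 = 17 and β = 29 − 5 = 24.

Beta(17, 24)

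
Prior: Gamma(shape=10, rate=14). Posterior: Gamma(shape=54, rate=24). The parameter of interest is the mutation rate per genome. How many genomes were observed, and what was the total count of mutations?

n = 10 genomes with total 44 mutations

A Gamma(α, β) prior (rate parametrization) on a Poisson rate with n observations summing to S gives posterior Gamma(α+S, β+n).
Matching: Σxᵢ = 54 − 10 = 44 and n = 24 − 14 = 10.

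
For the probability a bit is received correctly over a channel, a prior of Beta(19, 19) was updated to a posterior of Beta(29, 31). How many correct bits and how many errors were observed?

Beta is conjugate to the binomial likelihood: posterior = Beta(α+s, β+f).
So s = 29 − 19 = 10 and f = 31 − 19 = 12.

10 correct bits and 12 errors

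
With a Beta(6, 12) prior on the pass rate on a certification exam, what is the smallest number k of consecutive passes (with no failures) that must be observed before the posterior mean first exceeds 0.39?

After k passes and 0 failures the posterior is Beta(6+k, 12), with mean (6+k)/(6+12+k).
Set (6+k)/(18+k) > 0.39 and solve: k > (0.39·18 − 6)/(1 − 0.39) = 1.672.
The smallest integer exceeding 1.672 is 2, and checking k=2: (8)/(20) = 0.4000 > 0.39.

k = 2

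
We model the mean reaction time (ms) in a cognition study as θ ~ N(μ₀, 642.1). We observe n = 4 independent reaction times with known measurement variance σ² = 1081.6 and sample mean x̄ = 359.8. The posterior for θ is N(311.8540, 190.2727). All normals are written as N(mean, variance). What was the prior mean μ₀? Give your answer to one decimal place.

With known observation variance, the Normal–Normal posterior has precision τ_n = τ₀ + n/σ² and mean μ_n = (τ₀μ₀ + (n/σ²)x̄)/τ_n.
Here τ₀ = 1/642.1 = 0.001557 and τ_data = 4/1081.6 = 0.003698, so τ_n = 0.005255.
Rearranging for μ₀: μ₀ = (μ_n·τ_n − τ_data·x̄)/τ₀ = (311.8540·0.005255 − 0.003698·359.8) / 0.001557 = 0.308252/0.001557 ≈ 198.0.

μ₀ = 198.0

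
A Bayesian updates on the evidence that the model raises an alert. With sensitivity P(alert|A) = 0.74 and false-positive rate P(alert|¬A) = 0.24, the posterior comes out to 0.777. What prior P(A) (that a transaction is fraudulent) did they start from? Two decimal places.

Bayes' rule in odds form gives O(A|E) = O(A)·[P(E|A)/P(E|¬A)], hence O(A) = O(A|E)/LR.
Posterior odds = 0.777/(1−0.777) = 3.4843. LR = 0.74/0.24 = 3.0833.
Prior odds = 3.4843/3.0833 = 1.1301, so P(A) = 1.1301/(1+1.1301) ≈ 0.53.

P(A) = 0.53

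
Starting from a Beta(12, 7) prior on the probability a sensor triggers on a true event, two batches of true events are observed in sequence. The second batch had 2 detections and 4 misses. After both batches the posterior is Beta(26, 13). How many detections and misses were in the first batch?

12 detections and 2 misses

Sequential conjugate updates are equivalent to a single update on the pooled data, so total successes = posterior α − prior α and total failures = posterior β − prior β.
Total across both batches: 26−12=14 detections, 13−7=6 misses.
Subtract the second batch: 14−2=12 detections and 6−4=2 misses.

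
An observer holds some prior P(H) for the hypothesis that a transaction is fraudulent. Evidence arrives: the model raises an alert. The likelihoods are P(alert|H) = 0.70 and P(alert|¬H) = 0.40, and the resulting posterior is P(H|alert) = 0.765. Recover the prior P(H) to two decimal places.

P(H) = 0.65

In odds form, posterior odds = prior odds × likelihood ratio, so prior odds = posterior odds ÷ LR.
Posterior odds = 0.765/(1−0.765) = 3.2553. LR = 0.70/0.40 = 1.7500.
Prior odds = 3.2553/1.7500 = 1.8602, so P(H) = 1.8602/(1+1.8602) ≈ 0.65.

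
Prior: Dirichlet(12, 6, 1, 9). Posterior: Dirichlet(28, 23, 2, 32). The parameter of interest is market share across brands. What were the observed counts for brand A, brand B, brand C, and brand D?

counts (16, 17, 1, 23)

For a Dirichlet(α) prior with multinomial counts c, the posterior is Dirichlet(α + c) componentwise.
Counts are posterior − prior componentwise: 28−12=16, 23−6=17, 2−1=1, 32−9=23.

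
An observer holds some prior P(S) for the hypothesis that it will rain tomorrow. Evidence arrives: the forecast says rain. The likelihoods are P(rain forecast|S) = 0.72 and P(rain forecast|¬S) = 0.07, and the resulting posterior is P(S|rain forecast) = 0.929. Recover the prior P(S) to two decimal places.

P(S) = 0.56

In odds form, posterior odds = prior odds × likelihood ratio, so prior odds = posterior odds ÷ LR.
Posterior odds = 0.929/(1−0.929) = 13.0845. LR = 0.72/0.07 = 10.2857.
Prior odds = 13.0845/10.2857 = 1.2721, so P(S) = 1.2721/(1+1.2721) ≈ 0.56.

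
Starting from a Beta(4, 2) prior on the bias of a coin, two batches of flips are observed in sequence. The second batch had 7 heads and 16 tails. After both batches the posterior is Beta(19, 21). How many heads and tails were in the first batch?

8 heads and 3 tails

Because Beta–binomial updating is additive in the counts, the combined data contributed (α_post−α_prior, β_post−β_prior) successes and failures.
Total across both batches: 19−4=15 heads, 21−2=19 tails.
Subtract the second batch: 15−7=8 heads and 19−16=3 tails.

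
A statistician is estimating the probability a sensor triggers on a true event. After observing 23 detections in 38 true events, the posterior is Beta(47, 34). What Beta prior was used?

A Beta(α, β) prior with s successes and f failures in binomial data gives a Beta(α+s, β+f) posterior.
So α = 47 − 23 = 24 and β = 34 − 15 = 19.

Beta(24, 19)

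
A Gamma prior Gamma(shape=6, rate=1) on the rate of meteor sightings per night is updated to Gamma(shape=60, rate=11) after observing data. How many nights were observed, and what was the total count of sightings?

A Gamma(α, β) prior (rate parametrization) on a Poisson rate with n observations summing to S gives posterior Gamma(α+S, β+n).
Matching: Σxᵢ = 60 − 6 = 54 and n = 11 − 1 = 10.

n = 10 nights with total 54 sightings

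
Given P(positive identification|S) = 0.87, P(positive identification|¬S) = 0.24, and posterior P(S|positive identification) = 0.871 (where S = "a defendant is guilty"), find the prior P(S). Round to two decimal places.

Bayes' rule in odds form gives O(S|E) = O(S)·[P(E|S)/P(E|¬S)], hence O(S) = O(S|E)/LR.
Posterior odds = 0.871/(1−0.871) = 6.7519. LR = 0.87/0.24 = 3.6250.
Prior odds = 6.7519/3.6250 = 1.8626, so P(S) = 1.8626/(1+1.8626) ≈ 0.65.

P(S) = 0.65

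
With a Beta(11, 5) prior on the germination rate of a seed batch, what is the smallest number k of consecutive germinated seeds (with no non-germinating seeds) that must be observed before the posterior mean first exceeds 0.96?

k = 110

After k germinated seeds and 0 non-germinating seeds the posterior is Beta(11+k, 5), with mean (11+k)/(11+5+k).
Set (11+k)/(16+k) > 0.96 and solve: k > (0.96·16 − 11)/(1 − 0.96) = 109.000.
The smallest integer exceeding 109.000 is 110, and checking k=110: (121)/(126) = 0.9603 > 0.96.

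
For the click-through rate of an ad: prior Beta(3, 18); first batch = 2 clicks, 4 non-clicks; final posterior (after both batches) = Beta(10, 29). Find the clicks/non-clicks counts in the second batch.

Sequential conjugate updates are equivalent to a single update on the pooled data, so total successes = posterior α − prior α and total failures = posterior β − prior β.
Total across both batches: 10−3=7 clicks, 29−18=11 non-clicks.
Subtract the first batch: 7−2=5 clicks and 11−4=7 non-clicks.

5 clicks and 7 non-clicks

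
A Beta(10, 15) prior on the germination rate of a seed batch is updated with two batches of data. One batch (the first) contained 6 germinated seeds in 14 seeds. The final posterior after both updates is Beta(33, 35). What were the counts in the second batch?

Because Beta–binomial updating is additive in the counts, the combined data contributed (α_post−α_prior, β_post−β_prior) successes and failures.
Total across both batches: 33−10=23 germinated seeds, 35−15=20 non-germinating seeds.
Subtract the first batch: 23−6=17 germinated seeds and 20−8=12 non-germinating seeds.

17 germinated seeds and 12 non-germinating seeds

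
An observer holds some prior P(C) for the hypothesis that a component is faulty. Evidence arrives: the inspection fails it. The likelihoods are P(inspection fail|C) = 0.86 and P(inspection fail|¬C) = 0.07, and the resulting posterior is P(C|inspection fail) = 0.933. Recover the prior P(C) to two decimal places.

P(C) = 0.53

In odds form, posterior odds = prior odds × likelihood ratio, so prior odds = posterior odds ÷ LR.
Posterior odds = 0.933/(1−0.933) = 13.9254. LR = 0.86/0.07 = 12.2857.
Prior odds = 13.9254/12.2857 = 1.1335, so P(C) = 1.1335/(1+1.1335) ≈ 0.53.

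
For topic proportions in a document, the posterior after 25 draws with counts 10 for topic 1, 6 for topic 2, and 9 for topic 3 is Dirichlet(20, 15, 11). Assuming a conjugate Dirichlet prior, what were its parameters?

Dirichlet(10, 9, 2)

For a Dirichlet(α) prior with multinomial counts c, the posterior is Dirichlet(α + c) componentwise.
Subtract each count from the matching posterior parameter: 20−10=10, 15−6=9, 11−9=2.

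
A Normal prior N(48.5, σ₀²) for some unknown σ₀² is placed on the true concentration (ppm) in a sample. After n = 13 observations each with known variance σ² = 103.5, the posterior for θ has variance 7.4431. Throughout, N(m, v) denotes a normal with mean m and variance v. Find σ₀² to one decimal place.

σ₀² = 114.3

Posterior precision equals prior precision plus data precision: 1/σ_n² = 1/σ₀² + n/σ².
So 1/σ₀² = 1/7.4431 − 13/103.5 = 0.134353 − 0.125604 = 0.008749.
Hence σ₀² = 1/0.008749 ≈ 114.3.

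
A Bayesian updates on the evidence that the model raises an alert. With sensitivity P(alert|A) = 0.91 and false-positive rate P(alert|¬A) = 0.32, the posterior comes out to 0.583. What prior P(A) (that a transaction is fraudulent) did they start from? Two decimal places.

In odds form, posterior odds = prior odds × likelihood ratio, so prior odds = posterior odds ÷ LR.
Posterior odds = 0.583/(1−0.583) = 1.3981. LR = 0.91/0.32 = 2.8438.
Prior odds = 1.3981/2.8438 = 0.4916, so P(A) = 0.4916/(1+0.4916) ≈ 0.33.

P(A) = 0.33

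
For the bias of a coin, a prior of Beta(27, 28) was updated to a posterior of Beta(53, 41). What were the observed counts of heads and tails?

26 heads and 13 tails

A Beta(a, b) prior with s successes and f failures in binomial data gives a Beta(a+s, b+f) posterior.
Match parameters: s=53−27=26, f=41−28=13.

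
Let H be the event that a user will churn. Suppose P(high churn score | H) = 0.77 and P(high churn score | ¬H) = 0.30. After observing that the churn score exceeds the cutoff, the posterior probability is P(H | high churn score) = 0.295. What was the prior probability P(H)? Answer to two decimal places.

Bayes' rule in odds form gives O(H|E) = O(H)·[P(E|H)/P(E|¬H)], hence O(H) = O(H|E)/LR.
Posterior odds = 0.295/(1−0.295) = 0.4184. LR = 0.77/0.30 = 2.5667.
Prior odds = 0.4184/2.5667 = 0.1630, so P(H) = 0.1630/(1+0.1630) ≈ 0.14.

P(H) = 0.14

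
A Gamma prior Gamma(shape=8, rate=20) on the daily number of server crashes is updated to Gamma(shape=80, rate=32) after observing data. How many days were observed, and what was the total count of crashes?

n = 12 days with total 72 crashes

Gamma–Poisson conjugacy: posterior shape = α + Σxᵢ, posterior rate = β + n.
Matching: Σxᵢ = 80 − 8 = 72 and n = 32 − 20 = 12.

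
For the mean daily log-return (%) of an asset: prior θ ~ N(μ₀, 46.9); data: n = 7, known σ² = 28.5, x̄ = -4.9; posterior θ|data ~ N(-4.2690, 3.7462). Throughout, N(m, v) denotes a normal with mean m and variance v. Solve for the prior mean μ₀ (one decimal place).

With known observation variance, the Normal–Normal posterior has precision τ_n = τ₀ + n/σ² and mean μ_n = (τ₀μ₀ + (n/σ²)x̄)/τ_n.
Here τ₀ = 1/46.9 = 0.021322 and τ_data = 7/28.5 = 0.245614, so τ_n = 0.266936.
Rearranging for μ₀: μ₀ = (μ_n·τ_n − τ_data·x̄)/τ₀ = (-4.2690·0.266936 − 0.245614·-4.9) / 0.021322 = 0.063959/0.021322 ≈ 3.0.

μ₀ = 3.0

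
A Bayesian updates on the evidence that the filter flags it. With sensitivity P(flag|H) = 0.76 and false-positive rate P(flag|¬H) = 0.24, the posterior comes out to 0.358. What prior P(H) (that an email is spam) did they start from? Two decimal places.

P(H) = 0.15

In odds form, posterior odds = prior odds × likelihood ratio, so prior odds = posterior odds ÷ LR.
Posterior odds = 0.358/(1−0.358) = 0.5576. LR = 0.76/0.24 = 3.1667.
Prior odds = 0.5576/3.1667 = 0.1761, so P(H) = 0.1761/(1+0.1761) ≈ 0.15.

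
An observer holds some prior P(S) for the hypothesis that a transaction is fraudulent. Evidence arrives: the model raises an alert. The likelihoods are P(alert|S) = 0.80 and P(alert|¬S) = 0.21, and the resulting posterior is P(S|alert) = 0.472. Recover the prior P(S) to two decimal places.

In odds form, posterior odds = prior odds × likelihood ratio, so prior odds = posterior odds ÷ LR.
Posterior odds = 0.472/(1−0.472) = 0.8939. LR = 0.80/0.21 = 3.8095.
Prior odds = 0.8939/3.8095 = 0.2347, so P(S) = 0.2347/(1+0.2347) ≈ 0.19.

P(S) = 0.19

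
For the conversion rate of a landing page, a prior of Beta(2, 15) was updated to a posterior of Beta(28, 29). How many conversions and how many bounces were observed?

26 conversions and 14 bounces

Beta is conjugate to the binomial likelihood: posterior = Beta(α+s, β+f).
Match parameters: s=28−2=26, f=29−15=14.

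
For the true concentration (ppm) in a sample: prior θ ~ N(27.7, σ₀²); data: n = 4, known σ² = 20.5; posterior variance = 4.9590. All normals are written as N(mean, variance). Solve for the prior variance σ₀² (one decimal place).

σ₀² = 153.1

For the Normal–Normal model with known σ², precisions add: τ_n = τ₀ + n/σ².
So 1/σ₀² = 1/4.9590 − 4/20.5 = 0.201654 − 0.195122 = 0.006532.
Hence σ₀² = 1/0.006532 ≈ 153.1.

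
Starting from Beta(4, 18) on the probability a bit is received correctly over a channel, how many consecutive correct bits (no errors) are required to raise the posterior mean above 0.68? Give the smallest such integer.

After k correct bits and 0 errors the posterior is Beta(4+k, 18), with mean (4+k)/(4+18+k).
Set (4+k)/(22+k) > 0.68 and solve: k > (0.68·22 − 4)/(1 − 0.68) = 34.250.
The smallest integer exceeding 34.250 is 35.

k = 35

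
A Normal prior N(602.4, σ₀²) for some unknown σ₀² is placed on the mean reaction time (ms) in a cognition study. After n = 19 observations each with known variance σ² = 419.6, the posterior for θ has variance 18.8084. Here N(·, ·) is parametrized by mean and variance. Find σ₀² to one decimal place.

Posterior precision equals prior precision plus data precision: 1/σ_n² = 1/σ₀² + n/σ².
So 1/σ₀² = 1/18.8084 − 19/419.6 = 0.053168 − 0.045281 = 0.007887.
Hence σ₀² = 1/0.007887 ≈ 126.8.

σ₀² = 126.8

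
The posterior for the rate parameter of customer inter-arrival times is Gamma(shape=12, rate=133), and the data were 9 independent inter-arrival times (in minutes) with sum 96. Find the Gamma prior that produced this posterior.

Gamma(shape=3, rate=37)

For an exponential likelihood with a Gamma(α, β) prior on the rate, n observations with total T give posterior Gamma(α+n, β+T).
So α = 12 − 9 = 3 and β = 133 − 96 = 37.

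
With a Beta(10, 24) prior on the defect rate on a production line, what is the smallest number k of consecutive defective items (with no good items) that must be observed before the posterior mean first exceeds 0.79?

After k defective items and 0 good items the posterior is Beta(10+k, 24), with mean (10+k)/(10+24+k).
Set (10+k)/(34+k) > 0.79 and solve: k > (0.79·34 − 10)/(1 − 0.79) = 80.286.
The smallest integer exceeding 80.286 is 81.

k = 81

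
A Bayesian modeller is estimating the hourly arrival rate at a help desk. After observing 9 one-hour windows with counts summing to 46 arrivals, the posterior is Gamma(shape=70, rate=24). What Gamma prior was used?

Gamma(shape=24, rate=15)

Gamma–Poisson conjugacy: posterior shape = α + Σxᵢ, posterior rate = β + n.
So α = 70 − 46 = 24 and β = 24 − 9 = 15.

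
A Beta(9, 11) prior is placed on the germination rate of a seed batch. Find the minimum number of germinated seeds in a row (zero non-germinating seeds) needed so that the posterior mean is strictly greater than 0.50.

After k germinated seeds and 0 non-germinating seeds the posterior is Beta(9+k, 11), with mean (9+k)/(9+11+k).
Set (9+k)/(20+k) > 0.50 and solve: k > (0.50·20 − 9)/(1 − 0.50) = 2.000.
The smallest integer exceeding 2.000 is 3.

k = 3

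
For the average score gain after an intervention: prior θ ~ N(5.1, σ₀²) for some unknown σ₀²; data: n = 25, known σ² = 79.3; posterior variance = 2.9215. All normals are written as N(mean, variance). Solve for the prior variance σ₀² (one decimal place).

For the Normal–Normal model with known σ², precisions add: τ_n = τ₀ + n/σ².
So 1/σ₀² = 1/2.9215 − 25/79.3 = 0.342290 − 0.315259 = 0.027031.
Hence σ₀² = 1/0.027031 ≈ 37.0.

σ₀² = 37.0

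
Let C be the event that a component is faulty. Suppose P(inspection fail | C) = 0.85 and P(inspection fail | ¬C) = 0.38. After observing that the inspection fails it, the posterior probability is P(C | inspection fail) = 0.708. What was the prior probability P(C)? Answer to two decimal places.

Bayes' rule in odds form gives O(C|E) = O(C)·[P(E|C)/P(E|¬C)], hence O(C) = O(C|E)/LR.
Posterior odds = 0.708/(1−0.708) = 2.4247. LR = 0.85/0.38 = 2.2368.
Prior odds = 2.4247/2.2368 = 1.0840, so P(C) = 1.0840/(1+1.0840) ≈ 0.52.

P(C) = 0.52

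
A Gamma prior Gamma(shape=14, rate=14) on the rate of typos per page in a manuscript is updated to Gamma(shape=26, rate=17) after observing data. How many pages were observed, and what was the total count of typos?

n = 3 pages with total 12 typos

A Gamma(α, β) prior (rate parametrization) on a Poisson rate with n observations summing to S gives posterior Gamma(α+S, β+n).
Matching: Σxᵢ = 26 − 14 = 12 and n = 17 − 14 = 3.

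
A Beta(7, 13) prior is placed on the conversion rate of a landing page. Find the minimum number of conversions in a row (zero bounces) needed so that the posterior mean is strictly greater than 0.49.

k = 6

After k conversions and 0 bounces the posterior is Beta(7+k, 13), with mean (7+k)/(7+13+k).
Set (7+k)/(20+k) > 0.49 and solve: k > (0.49·20 − 7)/(1 − 0.49) = 5.490.
The smallest integer exceeding 5.490 is 6, and checking k=6: (13)/(26) = 0.5000 > 0.49.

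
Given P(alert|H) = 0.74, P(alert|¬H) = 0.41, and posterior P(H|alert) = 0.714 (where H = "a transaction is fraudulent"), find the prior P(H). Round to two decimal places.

P(H) = 0.58

Bayes' rule in odds form gives O(H|E) = O(H)·[P(E|H)/P(E|¬H)], hence O(H) = O(H|E)/LR.
Posterior odds = 0.714/(1−0.714) = 2.4965. LR = 0.74/0.41 = 1.8049.
Prior odds = 2.4965/1.8049 = 1.3832, so P(H) = 1.3832/(1+1.3832) ≈ 0.58.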